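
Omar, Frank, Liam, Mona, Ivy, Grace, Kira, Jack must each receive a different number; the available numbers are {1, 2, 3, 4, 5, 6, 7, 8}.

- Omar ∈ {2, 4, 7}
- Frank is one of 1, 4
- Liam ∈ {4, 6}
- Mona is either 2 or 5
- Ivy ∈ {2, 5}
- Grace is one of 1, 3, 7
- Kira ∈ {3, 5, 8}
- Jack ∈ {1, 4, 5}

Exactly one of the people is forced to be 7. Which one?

Omar

The 8 variables draw from only 8 values {1, 2, 3, 4, 5, 6, 7, 8}, so each is used; only Liam can be 6, hence Liam = 6.
Among the 7 still-open variables, 8 fits only Kira (and all 7 values in {1, 2, 3, 4, 5, 7, 8} must be used), so Kira = 8.
The 6 still-open variables draw from only 6 values {1, 2, 3, 4, 5, 7}, so each is used; only Grace can be 3, hence Grace = 3.
The 5 still-open variables together cover exactly {1, 2, 4, 5, 7} — 5 values for 5 variables — and 7 appears only in Omar's list, so Omar = 7.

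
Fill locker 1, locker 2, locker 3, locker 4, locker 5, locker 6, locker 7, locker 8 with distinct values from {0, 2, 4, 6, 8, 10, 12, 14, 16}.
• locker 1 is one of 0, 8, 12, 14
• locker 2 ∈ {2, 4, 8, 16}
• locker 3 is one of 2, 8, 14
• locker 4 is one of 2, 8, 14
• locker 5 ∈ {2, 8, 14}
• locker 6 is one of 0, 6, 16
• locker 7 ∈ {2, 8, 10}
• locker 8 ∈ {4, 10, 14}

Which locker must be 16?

locker 2

locker 3, locker 4, locker 5 between them cover only {2, 8, 14} — a naked triple. Remove those values from locker 1, locker 2, locker 7, locker 8.
That leaves locker 7 = 10. Remove 10 from locker 8.
That leaves locker 8 = 4. Eliminate 4 elsewhere: locker 2.
So 16 goes to locker 2.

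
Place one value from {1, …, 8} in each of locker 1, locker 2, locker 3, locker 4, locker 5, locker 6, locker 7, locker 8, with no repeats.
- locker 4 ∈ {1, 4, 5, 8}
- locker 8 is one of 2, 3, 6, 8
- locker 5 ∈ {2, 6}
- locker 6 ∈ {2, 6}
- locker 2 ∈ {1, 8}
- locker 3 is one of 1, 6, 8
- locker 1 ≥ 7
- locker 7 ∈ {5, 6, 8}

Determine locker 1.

Among the 8 variables, 3 fits only locker 8 (and all 8 values in {1, 2, 3, 4, 5, 6, 7, 8} must be used), so locker 8 = 3.
The 7 still-open variables together cover exactly {1, 2, 4, 5, 6, 7, 8} — 7 values for 7 variables — and 4 appears only in locker 4's list, so locker 4 = 4.
Among the 6 still-open variables, 5 fits only locker 7 (and all 6 values in {1, 2, 5, 6, 7, 8} must be used), so locker 7 = 5.
The 5 still-open variables draw from only 5 values {1, 2, 6, 7, 8}, so each is used; only locker 1 can be 7, hence locker 1 = 7.

7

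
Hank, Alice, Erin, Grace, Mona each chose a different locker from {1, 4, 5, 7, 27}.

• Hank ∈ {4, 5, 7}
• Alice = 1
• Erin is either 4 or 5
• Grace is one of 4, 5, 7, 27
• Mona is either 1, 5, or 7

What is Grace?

Alice must be 1 (only option left). Eliminate 1 elsewhere: Mona.
The 4 still-open variables draw from only 4 values {4, 5, 7, 27}, so each is used; only Grace can be 27, hence Grace = 27.

27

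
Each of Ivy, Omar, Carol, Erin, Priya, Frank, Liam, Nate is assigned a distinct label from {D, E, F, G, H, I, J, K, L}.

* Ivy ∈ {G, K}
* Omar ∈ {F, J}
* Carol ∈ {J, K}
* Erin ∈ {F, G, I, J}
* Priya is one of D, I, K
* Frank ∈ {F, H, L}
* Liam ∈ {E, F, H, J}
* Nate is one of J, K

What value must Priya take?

D

Carol and Nate share exactly the 2 values {J, K}; by pigeonhole those values go to them, so strike J, K from Ivy, Omar, Erin, Priya, Liam.
That leaves Ivy = G. Strike G from Erin.
Omar must be F (only option left). So Erin, Frank, Liam can't be F.
Erin's domain is down to {I}, so Erin = I. Strike I from Priya.
So Priya = D.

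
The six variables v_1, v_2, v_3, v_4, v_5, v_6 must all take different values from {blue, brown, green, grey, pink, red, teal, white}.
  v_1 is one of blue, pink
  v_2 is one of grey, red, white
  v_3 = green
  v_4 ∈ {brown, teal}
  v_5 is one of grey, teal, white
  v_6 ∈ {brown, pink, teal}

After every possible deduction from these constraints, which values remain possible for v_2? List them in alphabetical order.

grey, red, white

v_3 must be green (only option left).
No further eliminations apply; v_2 can still be any of grey, red, white.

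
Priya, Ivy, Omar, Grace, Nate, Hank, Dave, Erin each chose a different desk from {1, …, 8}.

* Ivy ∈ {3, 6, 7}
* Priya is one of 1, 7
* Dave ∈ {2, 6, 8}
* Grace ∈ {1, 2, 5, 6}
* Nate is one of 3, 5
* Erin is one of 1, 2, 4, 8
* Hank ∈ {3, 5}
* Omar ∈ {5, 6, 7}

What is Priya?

1

Among the 8 variables, 4 fits only Erin (and all 8 values in {1, 2, 3, 4, 5, 6, 7, 8} must be used), so Erin = 4.
Among the 7 still-open variables, 8 fits only Dave (and all 7 values in {1, 2, 3, 5, 6, 7, 8} must be used), so Dave = 8.
The 6 still-open variables draw from only 6 values {1, 2, 3, 5, 6, 7}, so each is used; only Grace can be 2, hence Grace = 2.
The 5 still-open variables together cover exactly {1, 3, 5, 6, 7} — 5 values for 5 variables — and 1 appears only in Priya's list, so Priya = 1.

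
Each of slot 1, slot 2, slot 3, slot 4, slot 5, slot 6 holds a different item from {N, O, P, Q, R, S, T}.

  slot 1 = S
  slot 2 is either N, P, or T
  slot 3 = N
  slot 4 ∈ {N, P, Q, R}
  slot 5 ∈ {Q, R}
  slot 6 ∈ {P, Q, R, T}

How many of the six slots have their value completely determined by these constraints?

2

slot 1's domain is down to {S}, so slot 1 = S.
slot 3 must be N (only option left). Remove N from slot 2, slot 4.
Determined: slot 1=S, slot 3=N. The other slots each still have more than one consistent value. That makes 2.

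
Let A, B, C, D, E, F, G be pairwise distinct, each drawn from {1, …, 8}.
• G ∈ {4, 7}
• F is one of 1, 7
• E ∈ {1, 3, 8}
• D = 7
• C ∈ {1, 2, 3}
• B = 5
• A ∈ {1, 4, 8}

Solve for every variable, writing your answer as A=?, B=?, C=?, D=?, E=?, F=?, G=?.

A=8, B=5, C=2, D=7, E=3, F=1, G=4

B must be 5 (only option left).
D has just one choice, so D = 7. Remove 7 from F, G.
That leaves F = 1. Eliminate 1 elsewhere: A, C, E.
G's domain is down to {4}, so G = 4. Remove 4 from A.
A's domain is down to {8}, so A = 8. So E can't be 8.
E has just one choice, so E = 3. Remove 3 from C.
C has just one choice, so C = 2.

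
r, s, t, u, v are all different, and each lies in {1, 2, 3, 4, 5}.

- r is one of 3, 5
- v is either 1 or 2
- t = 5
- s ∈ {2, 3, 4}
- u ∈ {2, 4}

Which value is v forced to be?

t must be 5 (only option left). So r can't be 5.
r must be 3 (only option left). Eliminate 3 elsewhere: s.
The 3 still-open variables together cover exactly {1, 2, 4} — 3 values for 3 variables — and 1 appears only in v's list, so v = 1.

1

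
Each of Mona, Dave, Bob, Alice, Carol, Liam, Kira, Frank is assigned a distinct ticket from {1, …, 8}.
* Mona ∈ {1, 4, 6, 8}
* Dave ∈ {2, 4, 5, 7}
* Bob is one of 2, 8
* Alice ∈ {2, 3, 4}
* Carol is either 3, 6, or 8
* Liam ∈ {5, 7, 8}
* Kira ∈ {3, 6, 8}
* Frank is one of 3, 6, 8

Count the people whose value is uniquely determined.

3

The 8 variables draw from only 8 values {1, 2, 3, 4, 5, 6, 7, 8}, so each is used; only Mona can be 1, hence Mona = 1.
The 3 variables Carol, Kira, Frank are confined to {3, 6, 8}, which locks those values in; drop them from Bob, Alice, Liam.
Bob's domain is down to {2}, so Bob = 2. So Dave, Alice can't be 2.
Alice has just one choice, so Alice = 4. Eliminate 4 elsewhere: Dave.
Determined: Mona=1, Bob=2, Alice=4. The other people each still have more than one consistent value. That makes 3.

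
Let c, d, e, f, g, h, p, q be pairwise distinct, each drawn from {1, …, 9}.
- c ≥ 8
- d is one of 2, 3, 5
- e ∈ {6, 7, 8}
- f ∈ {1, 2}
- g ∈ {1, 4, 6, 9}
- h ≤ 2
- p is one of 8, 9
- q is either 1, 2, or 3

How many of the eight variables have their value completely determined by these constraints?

2

The 2 variables c and p are confined to {8, 9}, which locks those values in; drop them from e, g.
The 2 variables f and h are confined to {1, 2}, which locks those values in; drop them from d, g, q.
q's domain is down to {3}, so q = 3. Strike 3 from d.
d must be 5 (only option left).
Determined: d=5, q=3. The other variables each still have more than one consistent value. That makes 2.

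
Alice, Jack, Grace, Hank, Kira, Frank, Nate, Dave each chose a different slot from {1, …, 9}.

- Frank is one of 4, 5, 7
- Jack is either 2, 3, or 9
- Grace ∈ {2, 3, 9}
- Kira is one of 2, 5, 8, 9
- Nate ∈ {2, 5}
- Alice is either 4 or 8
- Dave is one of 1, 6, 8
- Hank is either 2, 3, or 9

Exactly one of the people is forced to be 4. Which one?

Alice

The 3 variables Jack, Grace, Hank are confined to {2, 3, 9}, which locks those values in; drop them from Kira, Nate.
Nate must be 5 (only option left). So Kira, Frank can't be 5.
Kira's domain is down to {8}, so Kira = 8. Eliminate 8 elsewhere: Alice, Dave.
So 4 goes to Alice.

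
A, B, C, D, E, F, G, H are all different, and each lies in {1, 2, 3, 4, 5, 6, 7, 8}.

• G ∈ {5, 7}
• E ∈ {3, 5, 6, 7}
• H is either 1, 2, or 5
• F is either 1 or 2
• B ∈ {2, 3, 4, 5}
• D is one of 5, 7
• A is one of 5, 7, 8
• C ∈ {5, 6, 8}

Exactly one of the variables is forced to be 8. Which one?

The 8 variables together cover exactly {1, 2, 3, 4, 5, 6, 7, 8} — 8 values for 8 variables — and 4 appears only in B's list, so B = 4.
The 7 still-open variables draw from only 7 values {1, 2, 3, 5, 6, 7, 8}, so each is used; only E can be 3, hence E = 3.
Among the 6 still-open variables, 6 fits only C (and all 6 values in {1, 2, 5, 6, 7, 8} must be used), so C = 6.
The 5 still-open variables draw from only 5 values {1, 2, 5, 7, 8}, so each is used; only A can be 8, hence A = 8.

A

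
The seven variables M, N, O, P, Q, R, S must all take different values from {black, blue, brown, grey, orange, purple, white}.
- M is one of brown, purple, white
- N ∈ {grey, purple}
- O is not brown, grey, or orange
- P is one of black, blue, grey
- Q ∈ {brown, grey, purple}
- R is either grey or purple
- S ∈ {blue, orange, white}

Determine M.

The 7 variables together cover exactly {black, blue, brown, grey, orange, purple, white} — 7 values for 7 variables — and orange appears only in S's list, so S = orange.
N and R between them cover only {grey, purple} — a naked pair. Remove those values from M, O, P, Q.
Q's domain is down to {brown}, so Q = brown. Eliminate brown elsewhere: M.
So M = white.

white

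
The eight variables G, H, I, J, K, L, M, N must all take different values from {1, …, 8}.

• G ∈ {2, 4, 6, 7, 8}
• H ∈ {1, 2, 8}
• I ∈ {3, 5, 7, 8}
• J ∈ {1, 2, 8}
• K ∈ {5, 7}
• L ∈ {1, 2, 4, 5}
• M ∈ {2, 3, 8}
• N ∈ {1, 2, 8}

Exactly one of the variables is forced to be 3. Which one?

The 8 variables draw from only 8 values {1, 2, 3, 4, 5, 6, 7, 8}, so each is used; only G can be 6, hence G = 6.
Among the 7 still-open variables, 4 fits only L (and all 7 values in {1, 2, 3, 4, 5, 7, 8} must be used), so L = 4.
H, J, N between them cover only {1, 2, 8} — a naked triple. Remove those values from I, M.
So 3 goes to M.

M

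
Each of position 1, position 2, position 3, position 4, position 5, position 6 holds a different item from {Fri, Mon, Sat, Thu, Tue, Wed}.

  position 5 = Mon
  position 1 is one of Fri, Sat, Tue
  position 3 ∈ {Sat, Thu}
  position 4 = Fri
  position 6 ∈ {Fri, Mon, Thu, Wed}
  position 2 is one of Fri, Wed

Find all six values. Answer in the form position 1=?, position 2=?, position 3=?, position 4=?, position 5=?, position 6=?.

position 4's domain is down to {Fri}, so position 4 = Fri. Eliminate Fri elsewhere: position 1, position 2, position 6.
position 5 must be Mon (only option left). So position 6 can't be Mon.
position 2 must be Wed (only option left). So position 6 can't be Wed.
position 6 must be Thu (only option left). So position 3 can't be Thu.
position 3 must be Sat (only option left). So position 1 can't be Sat.
position 1 must be Tue (only option left).

position 1=Tue, position 2=Wed, position 3=Sat, position 4=Fri, position 5=Mon, position 6=Thu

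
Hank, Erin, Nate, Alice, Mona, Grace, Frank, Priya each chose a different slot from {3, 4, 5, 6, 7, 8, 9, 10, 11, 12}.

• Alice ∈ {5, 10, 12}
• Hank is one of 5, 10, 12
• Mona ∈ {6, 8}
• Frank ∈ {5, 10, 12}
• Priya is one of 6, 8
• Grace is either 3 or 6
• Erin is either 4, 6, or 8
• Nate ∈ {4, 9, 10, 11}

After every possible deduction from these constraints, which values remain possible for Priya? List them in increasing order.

The 2 variables Mona and Priya are confined to {6, 8}, which locks those values in; drop them from Erin, Grace.
Erin must be 4 (only option left). Eliminate 4 elsewhere: Nate.
Grace's domain is down to {3}, so Grace = 3.
Hank, Alice, Frank share exactly the 3 values {5, 10, 12}; by pigeonhole those values go to them, so strike 5, 10, 12 from Nate.
No further eliminations apply; Priya can still be any of 6, 8.

6, 8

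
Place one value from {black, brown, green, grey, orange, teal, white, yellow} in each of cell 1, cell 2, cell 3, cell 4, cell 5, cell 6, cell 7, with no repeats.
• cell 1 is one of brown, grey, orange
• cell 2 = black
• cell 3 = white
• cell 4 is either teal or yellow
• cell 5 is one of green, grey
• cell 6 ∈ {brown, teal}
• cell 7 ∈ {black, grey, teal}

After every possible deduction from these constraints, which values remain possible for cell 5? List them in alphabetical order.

green, grey

cell 2's domain is down to {black}, so cell 2 = black. So cell 7 can't be black.
That leaves cell 3 = white.
No further eliminations apply; cell 5 can still be any of green, grey.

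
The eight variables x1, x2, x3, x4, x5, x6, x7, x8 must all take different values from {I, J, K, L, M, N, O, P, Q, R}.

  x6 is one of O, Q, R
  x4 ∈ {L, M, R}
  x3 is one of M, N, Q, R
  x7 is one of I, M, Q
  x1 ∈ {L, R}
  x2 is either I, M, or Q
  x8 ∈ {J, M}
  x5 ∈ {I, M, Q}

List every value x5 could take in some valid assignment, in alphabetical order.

I, M, Q

Among the 8 variables, J fits only x8 (and all 8 values in {I, J, L, M, N, O, Q, R} must be used), so x8 = J.
Among the 7 still-open variables, N fits only x3 (and all 7 values in {I, L, M, N, O, Q, R} must be used), so x3 = N.
The 6 still-open variables together cover exactly {I, L, M, O, Q, R} — 6 values for 6 variables — and O appears only in x6's list, so x6 = O.
x2, x5, x7 share exactly the 3 values {I, M, Q}; by pigeonhole those values go to them, so strike I, M, Q from x4.
No further eliminations apply; x5 can still be any of I, M, Q.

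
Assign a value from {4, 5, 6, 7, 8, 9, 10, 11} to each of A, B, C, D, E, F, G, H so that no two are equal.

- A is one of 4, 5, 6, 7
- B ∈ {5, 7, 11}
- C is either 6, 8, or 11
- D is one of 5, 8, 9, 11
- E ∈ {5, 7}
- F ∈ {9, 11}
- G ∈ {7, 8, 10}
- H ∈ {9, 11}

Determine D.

Among the 8 variables, 4 fits only A (and all 8 values in {4, 5, 6, 7, 8, 9, 10, 11} must be used), so A = 4.
Among the 7 still-open variables, 6 fits only C (and all 7 values in {5, 6, 7, 8, 9, 10, 11} must be used), so C = 6.
The 6 still-open variables together cover exactly {5, 7, 8, 9, 10, 11} — 6 values for 6 variables — and 10 appears only in G's list, so G = 10.
The 5 still-open variables together cover exactly {5, 7, 8, 9, 11} — 5 values for 5 variables — and 8 appears only in D's list, so D = 8.

8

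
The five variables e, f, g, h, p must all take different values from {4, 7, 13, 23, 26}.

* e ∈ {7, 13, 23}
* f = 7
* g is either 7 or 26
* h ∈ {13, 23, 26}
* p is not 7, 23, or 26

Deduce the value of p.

f's domain is down to {7}, so f = 7. So e, g can't be 7.
g must be 26 (only option left). Eliminate 26 elsewhere: h.
The 3 still-open variables draw from only 3 values {4, 13, 23}, so each is used; only p can be 4, hence p = 4.

4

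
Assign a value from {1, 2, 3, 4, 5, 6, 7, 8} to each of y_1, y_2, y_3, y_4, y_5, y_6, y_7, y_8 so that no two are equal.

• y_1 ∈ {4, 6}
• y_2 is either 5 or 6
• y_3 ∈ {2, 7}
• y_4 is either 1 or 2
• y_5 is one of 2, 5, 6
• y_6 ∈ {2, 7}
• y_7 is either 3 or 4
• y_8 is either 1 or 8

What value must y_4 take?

Among the 8 variables, 3 fits only y_7 (and all 8 values in {1, 2, 3, 4, 5, 6, 7, 8} must be used), so y_7 = 3.
Among the 7 still-open variables, 4 fits only y_1 (and all 7 values in {1, 2, 4, 5, 6, 7, 8} must be used), so y_1 = 4.
The 6 still-open variables together cover exactly {1, 2, 5, 6, 7, 8} — 6 values for 6 variables — and 8 appears only in y_8's list, so y_8 = 8.
The 5 still-open variables draw from only 5 values {1, 2, 5, 6, 7}, so each is used; only y_4 can be 1, hence y_4 = 1.

1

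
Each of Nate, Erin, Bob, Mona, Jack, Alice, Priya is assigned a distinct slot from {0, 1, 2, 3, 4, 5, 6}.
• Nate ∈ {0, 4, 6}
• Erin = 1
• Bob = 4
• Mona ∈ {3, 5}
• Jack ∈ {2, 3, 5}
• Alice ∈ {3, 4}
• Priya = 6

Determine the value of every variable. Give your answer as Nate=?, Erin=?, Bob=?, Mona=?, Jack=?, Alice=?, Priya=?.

Erin must be 1 (only option left).
Bob has just one choice, so Bob = 4. Remove 4 from Nate, Alice.
Alice has just one choice, so Alice = 3. Remove 3 from Mona, Jack.
Priya has just one choice, so Priya = 6. Eliminate 6 elsewhere: Nate.
That leaves Nate = 0.
That leaves Mona = 5. Remove 5 from Jack.
Jack must be 2 (only option left).

Nate=0, Erin=1, Bob=4, Mona=5, Jack=2, Alice=3, Priya=6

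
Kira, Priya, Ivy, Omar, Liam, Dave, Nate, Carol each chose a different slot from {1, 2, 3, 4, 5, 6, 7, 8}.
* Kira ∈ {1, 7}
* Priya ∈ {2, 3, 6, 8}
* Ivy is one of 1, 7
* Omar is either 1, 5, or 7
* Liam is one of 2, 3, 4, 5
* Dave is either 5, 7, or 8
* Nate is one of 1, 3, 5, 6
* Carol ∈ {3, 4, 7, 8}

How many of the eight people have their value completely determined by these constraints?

2

Kira and Ivy between them cover only {1, 7} — a naked pair. Remove those values from Omar, Dave, Nate, Carol.
Omar's domain is down to {5}, so Omar = 5. Remove 5 from Liam, Dave, Nate.
Dave must be 8 (only option left). So Priya, Carol can't be 8.
Determined: Omar=5, Dave=8. The other people each still have more than one consistent value. That makes 2.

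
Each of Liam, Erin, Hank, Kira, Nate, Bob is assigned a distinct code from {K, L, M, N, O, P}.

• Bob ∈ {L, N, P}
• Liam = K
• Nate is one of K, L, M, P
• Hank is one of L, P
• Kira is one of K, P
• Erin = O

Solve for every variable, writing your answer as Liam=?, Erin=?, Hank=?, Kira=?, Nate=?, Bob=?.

Liam has just one choice, so Liam = K. Eliminate K elsewhere: Kira, Nate.
Erin must be O (only option left).
That leaves Kira = P. Strike P from Hank, Nate, Bob.
Hank's domain is down to {L}, so Hank = L. So Nate, Bob can't be L.
Nate has just one choice, so Nate = M.
Bob's domain is down to {N}, so Bob = N.

Liam=K, Erin=O, Hank=L, Kira=P, Nate=M, Bob=N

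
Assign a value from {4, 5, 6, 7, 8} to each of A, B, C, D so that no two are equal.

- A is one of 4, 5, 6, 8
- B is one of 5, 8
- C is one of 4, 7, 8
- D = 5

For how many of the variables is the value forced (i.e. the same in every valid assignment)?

D's domain is down to {5}, so D = 5. Strike 5 from A, B.
That leaves B = 8. Strike 8 from A, C.
Determined: B=8, D=5. The other variables each still have more than one consistent value. That makes 2.

2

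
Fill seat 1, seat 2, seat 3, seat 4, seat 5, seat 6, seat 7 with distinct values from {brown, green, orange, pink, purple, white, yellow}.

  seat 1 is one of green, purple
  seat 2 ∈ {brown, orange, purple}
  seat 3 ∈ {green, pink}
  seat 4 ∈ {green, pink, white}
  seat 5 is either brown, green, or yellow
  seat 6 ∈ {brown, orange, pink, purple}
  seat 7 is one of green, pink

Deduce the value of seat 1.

purple

The 7 variables draw from only 7 values {brown, green, orange, pink, purple, white, yellow}, so each is used; only seat 4 can be white, hence seat 4 = white.
Among the 6 still-open variables, yellow fits only seat 5 (and all 6 values in {brown, green, orange, pink, purple, yellow} must be used), so seat 5 = yellow.
seat 3 and seat 7 share exactly the 2 values {green, pink}; by pigeonhole those values go to them, so strike green, pink from seat 1, seat 6.
So seat 1 = purple.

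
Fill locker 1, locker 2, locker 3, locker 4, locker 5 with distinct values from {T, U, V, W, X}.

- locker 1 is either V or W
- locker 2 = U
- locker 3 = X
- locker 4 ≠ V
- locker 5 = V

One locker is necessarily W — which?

locker 2 must be U (only option left). Eliminate U elsewhere: locker 4.
locker 3 has just one choice, so locker 3 = X. So locker 4 can't be X.
locker 5 has just one choice, so locker 5 = V. Remove V from locker 1.
So W goes to locker 1.

locker 1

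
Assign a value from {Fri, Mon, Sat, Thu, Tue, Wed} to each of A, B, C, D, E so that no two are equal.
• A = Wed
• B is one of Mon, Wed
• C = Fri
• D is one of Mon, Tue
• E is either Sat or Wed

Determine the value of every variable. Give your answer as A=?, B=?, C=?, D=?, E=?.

A=Wed, B=Mon, C=Fri, D=Tue, E=Sat

A must be Wed (only option left). So B, E can't be Wed.
That leaves B = Mon. Strike Mon from D.
C must be Fri (only option left).
D's domain is down to {Tue}, so D = Tue.
E must be Sat (only option left).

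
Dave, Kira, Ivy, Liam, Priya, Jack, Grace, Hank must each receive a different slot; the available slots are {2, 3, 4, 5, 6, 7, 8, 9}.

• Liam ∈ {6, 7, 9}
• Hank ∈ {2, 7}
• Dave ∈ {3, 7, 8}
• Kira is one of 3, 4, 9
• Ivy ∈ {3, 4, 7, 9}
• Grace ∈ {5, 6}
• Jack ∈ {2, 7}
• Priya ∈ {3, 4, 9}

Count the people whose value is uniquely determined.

The 8 variables together cover exactly {2, 3, 4, 5, 6, 7, 8, 9} — 8 values for 8 variables — and 5 appears only in Grace's list, so Grace = 5.
The 7 still-open variables together cover exactly {2, 3, 4, 6, 7, 8, 9} — 7 values for 7 variables — and 6 appears only in Liam's list, so Liam = 6.
The 6 still-open variables together cover exactly {2, 3, 4, 7, 8, 9} — 6 values for 6 variables — and 8 appears only in Dave's list, so Dave = 8.
Jack and Hank share exactly the 2 values {2, 7}; by pigeonhole those values go to them, so strike 2, 7 from Ivy.
Determined: Dave=8, Liam=6, Grace=5. The other people each still have more than one consistent value. That makes 3.

3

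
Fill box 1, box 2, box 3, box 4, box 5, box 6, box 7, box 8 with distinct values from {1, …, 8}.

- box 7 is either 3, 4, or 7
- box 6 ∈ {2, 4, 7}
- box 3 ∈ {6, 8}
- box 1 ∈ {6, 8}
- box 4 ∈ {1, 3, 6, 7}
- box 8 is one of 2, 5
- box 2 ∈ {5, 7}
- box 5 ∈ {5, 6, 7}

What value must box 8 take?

2

Among the 8 variables, 1 fits only box 4 (and all 8 values in {1, 2, 3, 4, 5, 6, 7, 8} must be used), so box 4 = 1.
The 7 still-open variables together cover exactly {2, 3, 4, 5, 6, 7, 8} — 7 values for 7 variables — and 3 appears only in box 7's list, so box 7 = 3.
The 6 still-open variables together cover exactly {2, 4, 5, 6, 7, 8} — 6 values for 6 variables — and 4 appears only in box 6's list, so box 6 = 4.
Among the 5 still-open variables, 2 fits only box 8 (and all 5 values in {2, 5, 6, 7, 8} must be used), so box 8 = 2.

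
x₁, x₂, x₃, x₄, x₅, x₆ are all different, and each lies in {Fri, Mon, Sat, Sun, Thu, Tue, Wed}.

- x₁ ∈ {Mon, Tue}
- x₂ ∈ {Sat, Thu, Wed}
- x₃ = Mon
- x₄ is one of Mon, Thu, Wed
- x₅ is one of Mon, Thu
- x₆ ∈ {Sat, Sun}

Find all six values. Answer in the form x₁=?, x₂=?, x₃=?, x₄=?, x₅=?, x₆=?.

x₁=Tue, x₂=Sat, x₃=Mon, x₄=Wed, x₅=Thu, x₆=Sun

x₃ has just one choice, so x₃ = Mon. So x₁, x₄, x₅ can't be Mon.
x₅ has just one choice, so x₅ = Thu. Strike Thu from x₂, x₄.
x₁ must be Tue (only option left).
That leaves x₄ = Wed. So x₂ can't be Wed.
x₂'s domain is down to {Sat}, so x₂ = Sat. Eliminate Sat elsewhere: x₆.
x₆ must be Sun (only option left).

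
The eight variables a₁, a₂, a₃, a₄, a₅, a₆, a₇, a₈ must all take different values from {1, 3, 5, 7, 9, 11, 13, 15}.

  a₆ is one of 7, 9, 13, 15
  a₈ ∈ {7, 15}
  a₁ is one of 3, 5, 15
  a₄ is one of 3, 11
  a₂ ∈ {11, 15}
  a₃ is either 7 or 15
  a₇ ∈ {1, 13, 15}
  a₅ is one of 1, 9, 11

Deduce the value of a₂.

The 8 variables together cover exactly {1, 3, 5, 7, 9, 11, 13, 15} — 8 values for 8 variables — and 5 appears only in a₁'s list, so a₁ = 5.
Among the 7 still-open variables, 3 fits only a₄ (and all 7 values in {1, 3, 7, 9, 11, 13, 15} must be used), so a₄ = 3.
a₃ and a₈ share exactly the 2 values {7, 15}; by pigeonhole those values go to them, so strike 7, 15 from a₂, a₆, a₇.
So a₂ = 11.

11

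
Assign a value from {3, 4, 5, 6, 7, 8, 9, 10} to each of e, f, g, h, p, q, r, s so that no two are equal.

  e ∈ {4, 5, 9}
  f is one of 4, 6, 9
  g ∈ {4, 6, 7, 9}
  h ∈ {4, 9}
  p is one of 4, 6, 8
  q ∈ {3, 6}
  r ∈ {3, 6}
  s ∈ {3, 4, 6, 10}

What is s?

10

Among the 8 variables, 5 fits only e (and all 8 values in {3, 4, 5, 6, 7, 8, 9, 10} must be used), so e = 5.
The 7 still-open variables draw from only 7 values {3, 4, 6, 7, 8, 9, 10}, so each is used; only g can be 7, hence g = 7.
The 6 still-open variables together cover exactly {3, 4, 6, 8, 9, 10} — 6 values for 6 variables — and 8 appears only in p's list, so p = 8.
The 5 still-open variables draw from only 5 values {3, 4, 6, 9, 10}, so each is used; only s can be 10, hence s = 10.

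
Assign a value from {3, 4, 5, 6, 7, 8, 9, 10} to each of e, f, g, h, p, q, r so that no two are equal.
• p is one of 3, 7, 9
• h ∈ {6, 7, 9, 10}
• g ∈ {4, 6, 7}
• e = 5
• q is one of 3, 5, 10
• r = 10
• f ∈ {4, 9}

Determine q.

e must be 5 (only option left). Remove 5 from q.
That leaves r = 10. Eliminate 10 elsewhere: h, q.
So q = 3.

3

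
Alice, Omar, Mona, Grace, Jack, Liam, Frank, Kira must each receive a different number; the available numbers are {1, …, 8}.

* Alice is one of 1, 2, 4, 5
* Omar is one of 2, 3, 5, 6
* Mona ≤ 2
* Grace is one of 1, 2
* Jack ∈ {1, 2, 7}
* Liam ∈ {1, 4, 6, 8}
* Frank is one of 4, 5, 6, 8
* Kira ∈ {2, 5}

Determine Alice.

The 8 variables draw from only 8 values {1, 2, 3, 4, 5, 6, 7, 8}, so each is used; only Omar can be 3, hence Omar = 3.
The 7 still-open variables together cover exactly {1, 2, 4, 5, 6, 7, 8} — 7 values for 7 variables — and 7 appears only in Jack's list, so Jack = 7.
The 2 variables Mona and Grace are confined to {1, 2}, which locks those values in; drop them from Alice, Liam, Kira.
Kira has just one choice, so Kira = 5. Strike 5 from Alice, Frank.
So Alice = 4.

4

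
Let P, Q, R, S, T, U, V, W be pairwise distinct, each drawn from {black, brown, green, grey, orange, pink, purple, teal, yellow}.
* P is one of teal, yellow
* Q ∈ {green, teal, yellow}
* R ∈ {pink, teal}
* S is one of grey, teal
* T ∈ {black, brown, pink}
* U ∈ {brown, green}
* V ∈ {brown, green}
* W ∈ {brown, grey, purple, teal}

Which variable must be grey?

The 8 variables draw from only 8 values {black, brown, green, grey, pink, purple, teal, yellow}, so each is used; only T can be black, hence T = black.
The 7 still-open variables together cover exactly {brown, green, grey, pink, purple, teal, yellow} — 7 values for 7 variables — and pink appears only in R's list, so R = pink.
Among the 6 still-open variables, purple fits only W (and all 6 values in {brown, green, grey, purple, teal, yellow} must be used), so W = purple.
Among the 5 still-open variables, grey fits only S (and all 5 values in {brown, green, grey, teal, yellow} must be used), so S = grey.

S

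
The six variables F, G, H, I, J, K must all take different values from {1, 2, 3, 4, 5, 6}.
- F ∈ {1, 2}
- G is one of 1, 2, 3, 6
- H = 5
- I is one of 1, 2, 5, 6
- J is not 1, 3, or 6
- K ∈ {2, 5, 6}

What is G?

3

H's domain is down to {5}, so H = 5. So I, J, K can't be 5.
The 5 still-open variables draw from only 5 values {1, 2, 3, 4, 6}, so each is used; only G can be 3, hence G = 3.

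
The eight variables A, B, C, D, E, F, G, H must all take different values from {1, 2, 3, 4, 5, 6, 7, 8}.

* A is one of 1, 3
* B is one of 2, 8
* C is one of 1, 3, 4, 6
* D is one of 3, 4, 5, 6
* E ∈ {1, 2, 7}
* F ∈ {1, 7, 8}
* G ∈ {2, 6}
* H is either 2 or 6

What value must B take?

The 8 variables together cover exactly {1, 2, 3, 4, 5, 6, 7, 8} — 8 values for 8 variables — and 5 appears only in D's list, so D = 5.
The 7 still-open variables together cover exactly {1, 2, 3, 4, 6, 7, 8} — 7 values for 7 variables — and 4 appears only in C's list, so C = 4.
Among the 6 still-open variables, 3 fits only A (and all 6 values in {1, 2, 3, 6, 7, 8} must be used), so A = 3.
G and H between them cover only {2, 6} — a naked pair. Remove those values from B, E.
So B = 8.

8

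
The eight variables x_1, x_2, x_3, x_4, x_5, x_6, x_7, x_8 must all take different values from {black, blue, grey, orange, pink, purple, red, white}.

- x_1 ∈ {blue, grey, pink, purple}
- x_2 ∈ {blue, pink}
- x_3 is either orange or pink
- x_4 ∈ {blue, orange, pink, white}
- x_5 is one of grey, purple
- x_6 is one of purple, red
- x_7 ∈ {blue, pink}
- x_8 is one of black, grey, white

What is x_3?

orange

Among the 8 variables, black fits only x_8 (and all 8 values in {black, blue, grey, orange, pink, purple, red, white} must be used), so x_8 = black.
The 7 still-open variables together cover exactly {blue, grey, orange, pink, purple, red, white} — 7 values for 7 variables — and red appears only in x_6's list, so x_6 = red.
Among the 6 still-open variables, white fits only x_4 (and all 6 values in {blue, grey, orange, pink, purple, white} must be used), so x_4 = white.
The 5 still-open variables together cover exactly {blue, grey, orange, pink, purple} — 5 values for 5 variables — and orange appears only in x_3's list, so x_3 = orange.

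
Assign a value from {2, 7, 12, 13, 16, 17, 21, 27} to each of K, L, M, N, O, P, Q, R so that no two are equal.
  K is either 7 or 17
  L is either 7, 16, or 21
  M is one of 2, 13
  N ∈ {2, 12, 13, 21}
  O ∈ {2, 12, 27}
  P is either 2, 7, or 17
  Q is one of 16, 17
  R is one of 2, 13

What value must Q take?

16

The 8 variables together cover exactly {2, 7, 12, 13, 16, 17, 21, 27} — 8 values for 8 variables — and 27 appears only in O's list, so O = 27.
The 7 still-open variables together cover exactly {2, 7, 12, 13, 16, 17, 21} — 7 values for 7 variables — and 12 appears only in N's list, so N = 12.
The 6 still-open variables together cover exactly {2, 7, 13, 16, 17, 21} — 6 values for 6 variables — and 21 appears only in L's list, so L = 21.
The 5 still-open variables together cover exactly {2, 7, 13, 16, 17} — 5 values for 5 variables — and 16 appears only in Q's list, so Q = 16.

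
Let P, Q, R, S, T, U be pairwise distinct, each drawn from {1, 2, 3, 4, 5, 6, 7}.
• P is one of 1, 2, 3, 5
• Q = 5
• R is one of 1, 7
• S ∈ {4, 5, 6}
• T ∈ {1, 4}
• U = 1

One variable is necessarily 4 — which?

T

Q must be 5 (only option left). Remove 5 from P, S.
U must be 1 (only option left). Eliminate 1 elsewhere: P, R, T.
So 4 goes to T.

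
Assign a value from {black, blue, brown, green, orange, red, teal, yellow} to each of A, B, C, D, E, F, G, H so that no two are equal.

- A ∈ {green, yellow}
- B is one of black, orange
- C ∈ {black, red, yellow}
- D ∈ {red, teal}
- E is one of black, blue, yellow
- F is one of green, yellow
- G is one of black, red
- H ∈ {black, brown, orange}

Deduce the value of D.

The 8 variables together cover exactly {black, blue, brown, green, orange, red, teal, yellow} — 8 values for 8 variables — and blue appears only in E's list, so E = blue.
The 7 still-open variables together cover exactly {black, brown, green, orange, red, teal, yellow} — 7 values for 7 variables — and brown appears only in H's list, so H = brown.
Among the 6 still-open variables, orange fits only B (and all 6 values in {black, green, orange, red, teal, yellow} must be used), so B = orange.
The 5 still-open variables together cover exactly {black, green, red, teal, yellow} — 5 values for 5 variables — and teal appears only in D's list, so D = teal.

teal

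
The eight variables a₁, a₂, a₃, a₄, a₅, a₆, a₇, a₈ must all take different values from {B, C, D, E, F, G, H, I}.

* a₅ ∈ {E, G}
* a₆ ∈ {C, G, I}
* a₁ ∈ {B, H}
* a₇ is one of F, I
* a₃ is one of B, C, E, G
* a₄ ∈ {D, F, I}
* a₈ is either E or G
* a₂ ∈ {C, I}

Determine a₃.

Among the 8 variables, D fits only a₄ (and all 8 values in {B, C, D, E, F, G, H, I} must be used), so a₄ = D.
The 7 still-open variables together cover exactly {B, C, E, F, G, H, I} — 7 values for 7 variables — and F appears only in a₇'s list, so a₇ = F.
Among the 6 still-open variables, H fits only a₁ (and all 6 values in {B, C, E, G, H, I} must be used), so a₁ = H.
The 5 still-open variables together cover exactly {B, C, E, G, I} — 5 values for 5 variables — and B appears only in a₃'s list, so a₃ = B.

B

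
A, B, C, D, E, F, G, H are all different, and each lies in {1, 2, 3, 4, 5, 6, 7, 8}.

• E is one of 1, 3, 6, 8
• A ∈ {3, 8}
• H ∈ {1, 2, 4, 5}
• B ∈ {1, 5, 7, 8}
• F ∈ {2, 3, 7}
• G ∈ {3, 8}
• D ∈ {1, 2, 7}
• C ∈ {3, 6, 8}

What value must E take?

1

Among the 8 variables, 4 fits only H (and all 8 values in {1, 2, 3, 4, 5, 6, 7, 8} must be used), so H = 4.
Among the 7 still-open variables, 5 fits only B (and all 7 values in {1, 2, 3, 5, 6, 7, 8} must be used), so B = 5.
The 2 variables A and G are confined to {3, 8}, which locks those values in; drop them from C, E, F.
C must be 6 (only option left). So E can't be 6.
So E = 1.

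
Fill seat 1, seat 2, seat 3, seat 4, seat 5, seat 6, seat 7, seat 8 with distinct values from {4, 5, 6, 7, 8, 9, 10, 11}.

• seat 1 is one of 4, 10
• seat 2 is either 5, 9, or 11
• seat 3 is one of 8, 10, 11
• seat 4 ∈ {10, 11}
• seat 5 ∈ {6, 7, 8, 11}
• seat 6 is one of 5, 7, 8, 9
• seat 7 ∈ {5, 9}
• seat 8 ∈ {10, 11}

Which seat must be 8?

seat 3

The 8 variables draw from only 8 values {4, 5, 6, 7, 8, 9, 10, 11}, so each is used; only seat 1 can be 4, hence seat 1 = 4.
Among the 7 still-open variables, 6 fits only seat 5 (and all 7 values in {5, 6, 7, 8, 9, 10, 11} must be used), so seat 5 = 6.
Among the 6 still-open variables, 7 fits only seat 6 (and all 6 values in {5, 7, 8, 9, 10, 11} must be used), so seat 6 = 7.
Among the 5 still-open variables, 8 fits only seat 3 (and all 5 values in {5, 8, 9, 10, 11} must be used), so seat 3 = 8.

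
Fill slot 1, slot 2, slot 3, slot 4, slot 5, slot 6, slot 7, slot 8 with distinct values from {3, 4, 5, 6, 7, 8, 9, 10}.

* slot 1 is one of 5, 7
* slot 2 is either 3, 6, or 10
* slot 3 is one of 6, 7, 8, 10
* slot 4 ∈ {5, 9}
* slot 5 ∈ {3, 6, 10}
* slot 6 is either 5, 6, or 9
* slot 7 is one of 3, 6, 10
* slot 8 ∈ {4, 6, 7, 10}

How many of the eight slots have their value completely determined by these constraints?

3

Among the 8 variables, 4 fits only slot 8 (and all 8 values in {3, 4, 5, 6, 7, 8, 9, 10} must be used), so slot 8 = 4.
The 7 still-open variables draw from only 7 values {3, 5, 6, 7, 8, 9, 10}, so each is used; only slot 3 can be 8, hence slot 3 = 8.
The 6 still-open variables together cover exactly {3, 5, 6, 7, 9, 10} — 6 values for 6 variables — and 7 appears only in slot 1's list, so slot 1 = 7.
The 3 variables slot 2, slot 5, slot 7 are confined to {3, 6, 10}, which locks those values in; drop them from slot 6.
Determined: slot 1=7, slot 3=8, slot 8=4. The other slots each still have more than one consistent value. That makes 3.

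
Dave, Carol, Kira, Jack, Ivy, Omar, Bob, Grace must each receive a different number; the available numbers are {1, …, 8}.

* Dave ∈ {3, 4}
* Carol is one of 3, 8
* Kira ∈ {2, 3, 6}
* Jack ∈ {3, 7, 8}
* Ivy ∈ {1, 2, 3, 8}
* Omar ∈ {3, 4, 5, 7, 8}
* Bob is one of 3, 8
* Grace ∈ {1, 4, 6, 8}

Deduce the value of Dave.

4

Among the 8 variables, 5 fits only Omar (and all 8 values in {1, 2, 3, 4, 5, 6, 7, 8} must be used), so Omar = 5.
The 7 still-open variables draw from only 7 values {1, 2, 3, 4, 6, 7, 8}, so each is used; only Jack can be 7, hence Jack = 7.
Carol and Bob share exactly the 2 values {3, 8}; by pigeonhole those values go to them, so strike 3, 8 from Dave, Kira, Ivy, Grace.
So Dave = 4.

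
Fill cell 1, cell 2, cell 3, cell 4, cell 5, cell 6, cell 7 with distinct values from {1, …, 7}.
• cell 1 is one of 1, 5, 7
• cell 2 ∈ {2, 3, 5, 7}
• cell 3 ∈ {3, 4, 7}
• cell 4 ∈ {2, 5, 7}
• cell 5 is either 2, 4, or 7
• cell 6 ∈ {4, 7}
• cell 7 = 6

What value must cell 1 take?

cell 7's domain is down to {6}, so cell 7 = 6.
The 6 still-open variables draw from only 6 values {1, 2, 3, 4, 5, 7}, so each is used; only cell 1 can be 1, hence cell 1 = 1.

1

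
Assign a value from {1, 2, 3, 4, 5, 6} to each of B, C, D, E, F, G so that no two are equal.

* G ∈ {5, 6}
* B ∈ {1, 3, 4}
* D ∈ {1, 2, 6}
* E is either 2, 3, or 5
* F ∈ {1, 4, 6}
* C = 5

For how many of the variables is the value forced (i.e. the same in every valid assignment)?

C's domain is down to {5}, so C = 5. Strike 5 from E, G.
G has just one choice, so G = 6. So D, F can't be 6.
Determined: C=5, G=6. The other variables each still have more than one consistent value. That makes 2.

2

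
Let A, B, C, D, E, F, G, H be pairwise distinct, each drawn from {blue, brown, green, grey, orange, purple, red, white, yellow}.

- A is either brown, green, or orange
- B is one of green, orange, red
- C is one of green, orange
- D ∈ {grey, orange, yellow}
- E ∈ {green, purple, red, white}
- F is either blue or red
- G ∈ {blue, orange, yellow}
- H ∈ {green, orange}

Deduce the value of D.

grey

C and H share exactly the 2 values {green, orange}; by pigeonhole those values go to them, so strike green, orange from A, B, D, E, G.
That leaves A = brown.
That leaves B = red. So E, F can't be red.
F has just one choice, so F = blue. Eliminate blue elsewhere: G.
That leaves G = yellow. Remove yellow from D.
So D = grey.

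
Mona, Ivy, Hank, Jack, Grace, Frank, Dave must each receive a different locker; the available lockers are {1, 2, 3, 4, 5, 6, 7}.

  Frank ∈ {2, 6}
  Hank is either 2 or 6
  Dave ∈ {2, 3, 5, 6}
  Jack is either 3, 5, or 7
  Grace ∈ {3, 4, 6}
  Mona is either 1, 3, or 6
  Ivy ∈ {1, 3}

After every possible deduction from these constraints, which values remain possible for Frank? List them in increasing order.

The 7 variables together cover exactly {1, 2, 3, 4, 5, 6, 7} — 7 values for 7 variables — and 4 appears only in Grace's list, so Grace = 4.
The 6 still-open variables together cover exactly {1, 2, 3, 5, 6, 7} — 6 values for 6 variables — and 7 appears only in Jack's list, so Jack = 7.
The 5 still-open variables together cover exactly {1, 2, 3, 5, 6} — 5 values for 5 variables — and 5 appears only in Dave's list, so Dave = 5.
Hank and Frank between them cover only {2, 6} — a naked pair. Remove those values from Mona.
No further eliminations apply; Frank can still be any of 2, 6.

2, 6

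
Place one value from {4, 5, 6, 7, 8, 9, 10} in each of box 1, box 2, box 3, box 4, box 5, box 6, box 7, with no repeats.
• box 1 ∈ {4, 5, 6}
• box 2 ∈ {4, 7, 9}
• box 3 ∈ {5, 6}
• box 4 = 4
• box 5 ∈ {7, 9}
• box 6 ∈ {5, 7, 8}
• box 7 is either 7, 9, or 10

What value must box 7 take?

10

box 4 must be 4 (only option left). Eliminate 4 elsewhere: box 1, box 2.
The 6 still-open variables draw from only 6 values {5, 6, 7, 8, 9, 10}, so each is used; only box 6 can be 8, hence box 6 = 8.
Among the 5 still-open variables, 10 fits only box 7 (and all 5 values in {5, 6, 7, 9, 10} must be used), so box 7 = 10.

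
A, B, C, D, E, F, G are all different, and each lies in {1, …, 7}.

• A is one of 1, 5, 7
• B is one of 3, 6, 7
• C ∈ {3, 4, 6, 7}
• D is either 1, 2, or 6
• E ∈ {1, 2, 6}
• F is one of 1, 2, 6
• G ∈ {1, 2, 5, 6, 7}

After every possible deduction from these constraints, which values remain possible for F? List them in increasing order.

1, 2, 6

The 7 variables draw from only 7 values {1, 2, 3, 4, 5, 6, 7}, so each is used; only C can be 4, hence C = 4.
Among the 6 still-open variables, 3 fits only B (and all 6 values in {1, 2, 3, 5, 6, 7} must be used), so B = 3.
The 3 variables D, E, F are confined to {1, 2, 6}, which locks those values in; drop them from A, G.
No further eliminations apply; F can still be any of 1, 2, 6.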